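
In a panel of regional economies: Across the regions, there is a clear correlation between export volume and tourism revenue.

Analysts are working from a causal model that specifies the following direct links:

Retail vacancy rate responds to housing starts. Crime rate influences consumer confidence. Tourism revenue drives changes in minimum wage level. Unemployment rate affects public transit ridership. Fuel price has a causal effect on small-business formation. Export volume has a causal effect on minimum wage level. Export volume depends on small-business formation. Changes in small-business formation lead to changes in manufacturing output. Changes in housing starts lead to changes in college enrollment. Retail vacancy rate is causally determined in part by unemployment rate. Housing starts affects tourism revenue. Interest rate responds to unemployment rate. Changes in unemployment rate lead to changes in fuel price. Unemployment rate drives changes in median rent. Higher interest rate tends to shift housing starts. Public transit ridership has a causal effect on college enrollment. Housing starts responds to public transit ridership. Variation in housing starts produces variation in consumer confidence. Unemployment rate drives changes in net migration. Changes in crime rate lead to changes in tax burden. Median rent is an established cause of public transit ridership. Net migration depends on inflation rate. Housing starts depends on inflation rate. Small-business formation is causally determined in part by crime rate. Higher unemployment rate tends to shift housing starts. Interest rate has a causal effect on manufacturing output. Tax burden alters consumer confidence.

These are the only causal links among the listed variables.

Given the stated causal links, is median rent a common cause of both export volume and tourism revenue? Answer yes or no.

no

Median rent has no stated causal path to export volume. A confounder must cause both variables, so median rent does not qualify.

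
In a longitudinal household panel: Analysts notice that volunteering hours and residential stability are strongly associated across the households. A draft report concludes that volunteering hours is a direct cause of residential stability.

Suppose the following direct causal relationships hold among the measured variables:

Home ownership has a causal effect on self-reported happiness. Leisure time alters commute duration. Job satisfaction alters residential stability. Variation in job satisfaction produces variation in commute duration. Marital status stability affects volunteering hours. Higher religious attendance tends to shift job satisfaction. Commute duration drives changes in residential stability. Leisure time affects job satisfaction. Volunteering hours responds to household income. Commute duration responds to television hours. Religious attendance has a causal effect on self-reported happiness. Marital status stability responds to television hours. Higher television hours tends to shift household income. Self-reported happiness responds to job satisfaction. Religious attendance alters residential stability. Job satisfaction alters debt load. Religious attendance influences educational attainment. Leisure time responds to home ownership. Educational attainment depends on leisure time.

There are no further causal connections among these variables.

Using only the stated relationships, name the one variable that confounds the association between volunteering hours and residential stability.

Television hours has a causal path to volunteering hours (television hours → household income → volunteering hours) and a separate causal path to residential stability (television hours → commute duration → residential stability), so it is a common cause of both.
No stated relationship gives volunteering hours a causal route to residential stability, so the correlation is explained by the shared upstream cause rather than a direct effect.

television hours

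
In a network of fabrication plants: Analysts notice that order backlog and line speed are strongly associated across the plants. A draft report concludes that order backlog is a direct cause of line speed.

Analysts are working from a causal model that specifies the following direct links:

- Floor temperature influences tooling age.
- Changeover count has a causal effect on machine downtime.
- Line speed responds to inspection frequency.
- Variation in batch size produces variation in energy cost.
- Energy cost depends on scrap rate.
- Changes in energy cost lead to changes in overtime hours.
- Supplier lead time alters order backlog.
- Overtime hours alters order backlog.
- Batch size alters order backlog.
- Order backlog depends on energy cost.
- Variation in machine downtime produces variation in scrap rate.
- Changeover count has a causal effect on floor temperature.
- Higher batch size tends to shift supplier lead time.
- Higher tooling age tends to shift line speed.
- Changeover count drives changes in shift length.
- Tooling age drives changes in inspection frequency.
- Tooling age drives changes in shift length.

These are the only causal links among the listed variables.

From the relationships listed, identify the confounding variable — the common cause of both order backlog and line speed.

changeover count

Changeover count has a causal path to order backlog (changeover count → machine downtime → scrap rate → energy cost → order backlog) and a separate causal path to line speed (changeover count → floor temperature → tooling age → line speed), so it is a common cause of both.
No stated relationship gives order backlog a causal route to line speed, so the correlation is explained by the shared upstream cause rather than a direct effect.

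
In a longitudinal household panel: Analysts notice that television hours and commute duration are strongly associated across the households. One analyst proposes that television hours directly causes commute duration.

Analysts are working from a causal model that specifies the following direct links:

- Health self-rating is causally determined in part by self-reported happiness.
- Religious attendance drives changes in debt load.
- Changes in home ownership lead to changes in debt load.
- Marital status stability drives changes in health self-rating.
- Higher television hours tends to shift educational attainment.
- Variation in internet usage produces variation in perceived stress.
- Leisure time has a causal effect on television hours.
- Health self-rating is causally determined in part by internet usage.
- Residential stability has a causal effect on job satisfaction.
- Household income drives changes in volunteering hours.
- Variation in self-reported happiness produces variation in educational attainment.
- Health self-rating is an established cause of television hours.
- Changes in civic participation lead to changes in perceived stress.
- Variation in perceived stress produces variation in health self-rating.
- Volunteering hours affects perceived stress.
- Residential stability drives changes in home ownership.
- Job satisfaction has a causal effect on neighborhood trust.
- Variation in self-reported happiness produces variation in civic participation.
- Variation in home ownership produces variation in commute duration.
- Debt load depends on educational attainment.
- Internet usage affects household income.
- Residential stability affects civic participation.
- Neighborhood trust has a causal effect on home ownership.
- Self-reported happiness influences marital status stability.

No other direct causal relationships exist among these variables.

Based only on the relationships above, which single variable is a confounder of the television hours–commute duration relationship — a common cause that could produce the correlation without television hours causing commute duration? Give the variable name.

residential stability

Residential stability has a causal path to television hours (residential stability → civic participation → perceived stress → health self-rating → television hours) and a separate causal path to commute duration (residential stability → home ownership → commute duration), so it is a common cause of both.
No stated relationship gives television hours a causal route to commute duration, so the correlation is explained by the shared upstream cause rather than a direct effect.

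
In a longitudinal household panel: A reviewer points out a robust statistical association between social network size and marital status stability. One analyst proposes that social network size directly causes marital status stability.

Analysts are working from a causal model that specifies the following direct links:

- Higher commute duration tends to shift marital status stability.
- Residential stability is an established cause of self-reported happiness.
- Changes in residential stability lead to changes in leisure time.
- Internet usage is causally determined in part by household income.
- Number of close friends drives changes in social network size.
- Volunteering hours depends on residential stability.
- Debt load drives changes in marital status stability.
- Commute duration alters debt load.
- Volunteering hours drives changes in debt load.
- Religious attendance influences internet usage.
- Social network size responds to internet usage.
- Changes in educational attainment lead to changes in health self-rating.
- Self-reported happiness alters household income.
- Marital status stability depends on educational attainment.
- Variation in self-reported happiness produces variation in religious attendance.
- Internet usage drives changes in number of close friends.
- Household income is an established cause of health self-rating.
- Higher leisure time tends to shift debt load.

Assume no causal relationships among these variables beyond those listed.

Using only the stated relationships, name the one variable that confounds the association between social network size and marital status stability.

residential stability

Residential stability has a causal path to social network size (residential stability → self-reported happiness → religious attendance → internet usage → social network size) and a separate causal path to marital status stability (residential stability → volunteering hours → debt load → marital status stability), so it is a common cause of both.
No stated relationship gives social network size a causal route to marital status stability, so the correlation is explained by the shared upstream cause rather than a direct effect.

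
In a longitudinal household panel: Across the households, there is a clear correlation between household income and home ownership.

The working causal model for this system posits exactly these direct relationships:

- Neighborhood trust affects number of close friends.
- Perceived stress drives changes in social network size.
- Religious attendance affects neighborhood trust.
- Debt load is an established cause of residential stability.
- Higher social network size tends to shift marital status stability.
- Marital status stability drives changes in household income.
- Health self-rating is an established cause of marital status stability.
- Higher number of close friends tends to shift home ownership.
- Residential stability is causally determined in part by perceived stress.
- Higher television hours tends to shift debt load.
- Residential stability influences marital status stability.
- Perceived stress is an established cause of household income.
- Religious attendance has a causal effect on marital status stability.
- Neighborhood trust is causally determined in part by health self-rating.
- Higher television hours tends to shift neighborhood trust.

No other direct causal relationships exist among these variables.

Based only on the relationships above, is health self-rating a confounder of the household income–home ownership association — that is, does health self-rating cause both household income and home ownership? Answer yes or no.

yes

Health self-rating has a causal path to household income (health self-rating → marital status stability → household income) and to home ownership (health self-rating → neighborhood trust → number of close friends → home ownership), so it is a common cause of both — a confounder.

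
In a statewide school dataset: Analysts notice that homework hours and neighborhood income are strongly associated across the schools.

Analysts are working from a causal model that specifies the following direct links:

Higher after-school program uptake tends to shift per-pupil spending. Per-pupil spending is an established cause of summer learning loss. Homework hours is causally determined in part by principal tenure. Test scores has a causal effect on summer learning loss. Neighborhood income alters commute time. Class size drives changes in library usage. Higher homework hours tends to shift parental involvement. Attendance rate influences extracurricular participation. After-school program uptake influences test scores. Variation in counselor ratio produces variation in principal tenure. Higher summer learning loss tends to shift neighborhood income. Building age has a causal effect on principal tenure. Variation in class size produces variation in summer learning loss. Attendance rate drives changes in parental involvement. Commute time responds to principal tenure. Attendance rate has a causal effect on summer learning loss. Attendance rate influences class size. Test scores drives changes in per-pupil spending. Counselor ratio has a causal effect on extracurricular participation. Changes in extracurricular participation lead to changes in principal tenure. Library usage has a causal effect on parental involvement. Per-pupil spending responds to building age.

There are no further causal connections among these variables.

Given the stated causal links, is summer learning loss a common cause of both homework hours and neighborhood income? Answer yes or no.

Summer learning loss has no stated causal path to homework hours. A confounder must cause both variables, so summer learning loss does not qualify.

no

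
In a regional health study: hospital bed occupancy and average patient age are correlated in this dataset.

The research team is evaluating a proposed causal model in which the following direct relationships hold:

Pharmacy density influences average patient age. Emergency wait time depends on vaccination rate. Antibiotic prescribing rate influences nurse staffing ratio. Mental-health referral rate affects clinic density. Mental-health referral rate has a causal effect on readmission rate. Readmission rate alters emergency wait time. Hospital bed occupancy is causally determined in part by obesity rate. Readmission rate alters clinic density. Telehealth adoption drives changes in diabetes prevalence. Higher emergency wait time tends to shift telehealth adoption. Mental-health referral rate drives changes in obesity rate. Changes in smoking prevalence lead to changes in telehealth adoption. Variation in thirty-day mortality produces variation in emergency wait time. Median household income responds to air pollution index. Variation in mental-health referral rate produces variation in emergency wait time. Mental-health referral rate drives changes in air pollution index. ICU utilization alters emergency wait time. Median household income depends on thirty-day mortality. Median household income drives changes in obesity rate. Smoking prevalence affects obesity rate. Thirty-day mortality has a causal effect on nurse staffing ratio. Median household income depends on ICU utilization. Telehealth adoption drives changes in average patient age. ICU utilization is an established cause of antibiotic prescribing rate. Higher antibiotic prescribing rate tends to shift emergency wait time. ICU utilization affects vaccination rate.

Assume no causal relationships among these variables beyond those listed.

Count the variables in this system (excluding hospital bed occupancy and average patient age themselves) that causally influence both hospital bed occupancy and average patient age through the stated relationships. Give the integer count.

4

The common causes are: ICU utilization (to hospital bed occupancy via ICU utilization → median household income → obesity rate → hospital bed occupancy; to average patient age via ICU utilization → emergency wait time → telehealth adoption → average patient age); mental-health referral rate (to hospital bed occupancy via mental-health referral rate → obesity rate → hospital bed occupancy; to average patient age via mental-health referral rate → emergency wait time → telehealth adoption → average patient age); smoking prevalence (to hospital bed occupancy via smoking prevalence → obesity rate → hospital bed occupancy; to average patient age via smoking prevalence → telehealth adoption → average patient age); thirty-day mortality (to hospital bed occupancy via thirty-day mortality → median household income → obesity rate → hospital bed occupancy; to average patient age via thirty-day mortality → emergency wait time → telehealth adoption → average patient age).
Every other variable lacks a causal path to at least one of hospital bed occupancy and average patient age.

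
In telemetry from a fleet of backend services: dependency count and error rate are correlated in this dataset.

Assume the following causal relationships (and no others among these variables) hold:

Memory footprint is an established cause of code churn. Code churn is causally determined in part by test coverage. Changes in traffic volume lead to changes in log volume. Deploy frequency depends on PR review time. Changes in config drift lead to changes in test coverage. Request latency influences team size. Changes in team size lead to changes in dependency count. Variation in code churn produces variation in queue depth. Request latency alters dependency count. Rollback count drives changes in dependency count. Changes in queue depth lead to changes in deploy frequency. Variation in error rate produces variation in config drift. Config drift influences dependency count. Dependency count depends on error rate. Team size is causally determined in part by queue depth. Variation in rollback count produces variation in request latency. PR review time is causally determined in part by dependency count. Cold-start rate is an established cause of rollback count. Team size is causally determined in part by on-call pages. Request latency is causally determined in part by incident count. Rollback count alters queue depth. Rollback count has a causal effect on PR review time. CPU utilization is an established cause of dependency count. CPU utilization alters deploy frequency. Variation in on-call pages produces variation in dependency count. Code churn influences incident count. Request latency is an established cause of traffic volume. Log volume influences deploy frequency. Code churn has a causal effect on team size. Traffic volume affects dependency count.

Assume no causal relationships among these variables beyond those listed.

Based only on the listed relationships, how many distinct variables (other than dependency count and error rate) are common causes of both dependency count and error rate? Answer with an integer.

No listed variable has a causal path to both dependency count and error rate, so there are no common causes.

0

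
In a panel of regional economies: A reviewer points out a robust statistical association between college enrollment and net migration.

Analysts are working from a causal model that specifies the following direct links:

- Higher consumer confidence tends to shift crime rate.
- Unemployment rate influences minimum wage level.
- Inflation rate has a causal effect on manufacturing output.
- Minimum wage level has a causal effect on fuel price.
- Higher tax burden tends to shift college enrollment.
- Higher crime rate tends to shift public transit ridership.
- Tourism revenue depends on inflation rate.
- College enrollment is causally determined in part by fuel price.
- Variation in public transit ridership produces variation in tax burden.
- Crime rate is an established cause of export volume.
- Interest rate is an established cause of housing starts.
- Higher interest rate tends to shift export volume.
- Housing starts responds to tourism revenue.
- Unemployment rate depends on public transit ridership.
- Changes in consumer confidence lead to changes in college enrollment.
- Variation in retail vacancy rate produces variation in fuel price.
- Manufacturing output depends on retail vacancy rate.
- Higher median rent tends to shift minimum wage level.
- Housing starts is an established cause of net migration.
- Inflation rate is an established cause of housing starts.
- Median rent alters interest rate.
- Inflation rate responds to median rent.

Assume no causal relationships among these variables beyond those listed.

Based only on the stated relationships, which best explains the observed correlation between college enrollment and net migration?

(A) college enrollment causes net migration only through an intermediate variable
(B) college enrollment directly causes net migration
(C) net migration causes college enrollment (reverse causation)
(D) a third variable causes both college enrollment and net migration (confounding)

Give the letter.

D

Median rent causes college enrollment (median rent → minimum wage level → fuel price → college enrollment) and net migration (median rent → inflation rate → housing starts → net migration) — a common cause creating the correlation.
There is no stated path from college enrollment to net migration or from net migration to college enrollment, so neither direct nor reverse causation applies.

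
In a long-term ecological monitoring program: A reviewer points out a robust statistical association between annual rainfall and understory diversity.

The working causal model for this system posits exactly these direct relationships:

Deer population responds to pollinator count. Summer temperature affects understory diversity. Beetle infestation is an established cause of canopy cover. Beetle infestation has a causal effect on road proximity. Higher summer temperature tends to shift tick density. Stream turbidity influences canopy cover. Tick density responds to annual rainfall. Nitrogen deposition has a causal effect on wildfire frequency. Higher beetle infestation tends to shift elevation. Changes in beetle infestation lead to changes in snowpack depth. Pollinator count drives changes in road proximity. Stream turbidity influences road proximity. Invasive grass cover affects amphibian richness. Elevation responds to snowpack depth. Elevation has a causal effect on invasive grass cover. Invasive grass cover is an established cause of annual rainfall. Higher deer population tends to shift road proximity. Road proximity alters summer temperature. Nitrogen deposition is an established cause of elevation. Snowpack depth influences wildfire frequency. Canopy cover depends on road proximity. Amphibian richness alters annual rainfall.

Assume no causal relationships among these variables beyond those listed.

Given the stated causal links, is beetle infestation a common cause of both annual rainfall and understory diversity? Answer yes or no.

Beetle infestation has a causal path to annual rainfall (beetle infestation → elevation → invasive grass cover → annual rainfall) and to understory diversity (beetle infestation → road proximity → summer temperature → understory diversity), so it is a common cause of both — a confounder.

yes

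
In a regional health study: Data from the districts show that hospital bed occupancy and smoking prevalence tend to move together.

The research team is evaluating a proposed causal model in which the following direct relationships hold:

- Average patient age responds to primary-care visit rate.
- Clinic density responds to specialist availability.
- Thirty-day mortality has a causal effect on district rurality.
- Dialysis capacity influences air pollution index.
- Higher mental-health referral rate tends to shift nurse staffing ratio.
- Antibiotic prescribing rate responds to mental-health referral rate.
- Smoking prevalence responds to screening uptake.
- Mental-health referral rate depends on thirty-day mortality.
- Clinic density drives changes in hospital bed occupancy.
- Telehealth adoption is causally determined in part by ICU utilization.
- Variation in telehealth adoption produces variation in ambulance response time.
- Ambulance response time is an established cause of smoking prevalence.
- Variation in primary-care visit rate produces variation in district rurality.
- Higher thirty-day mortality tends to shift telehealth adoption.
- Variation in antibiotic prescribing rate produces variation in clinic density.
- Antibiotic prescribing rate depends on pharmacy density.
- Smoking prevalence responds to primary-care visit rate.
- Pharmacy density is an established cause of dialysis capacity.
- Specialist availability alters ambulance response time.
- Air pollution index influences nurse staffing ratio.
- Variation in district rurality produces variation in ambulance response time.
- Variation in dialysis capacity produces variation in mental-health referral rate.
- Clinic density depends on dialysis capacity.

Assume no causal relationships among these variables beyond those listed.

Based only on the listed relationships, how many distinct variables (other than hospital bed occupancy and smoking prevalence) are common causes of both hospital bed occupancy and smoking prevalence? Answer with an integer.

The common causes are: specialist availability (to hospital bed occupancy via specialist availability → clinic density → hospital bed occupancy; to smoking prevalence via specialist availability → ambulance response time → smoking prevalence); thirty-day mortality (to hospital bed occupancy via thirty-day mortality → mental-health referral rate → antibiotic prescribing rate → clinic density → hospital bed occupancy; to smoking prevalence via thirty-day mortality → district rurality → ambulance response time → smoking prevalence).
Every other variable lacks a causal path to at least one of hospital bed occupancy and smoking prevalence.

2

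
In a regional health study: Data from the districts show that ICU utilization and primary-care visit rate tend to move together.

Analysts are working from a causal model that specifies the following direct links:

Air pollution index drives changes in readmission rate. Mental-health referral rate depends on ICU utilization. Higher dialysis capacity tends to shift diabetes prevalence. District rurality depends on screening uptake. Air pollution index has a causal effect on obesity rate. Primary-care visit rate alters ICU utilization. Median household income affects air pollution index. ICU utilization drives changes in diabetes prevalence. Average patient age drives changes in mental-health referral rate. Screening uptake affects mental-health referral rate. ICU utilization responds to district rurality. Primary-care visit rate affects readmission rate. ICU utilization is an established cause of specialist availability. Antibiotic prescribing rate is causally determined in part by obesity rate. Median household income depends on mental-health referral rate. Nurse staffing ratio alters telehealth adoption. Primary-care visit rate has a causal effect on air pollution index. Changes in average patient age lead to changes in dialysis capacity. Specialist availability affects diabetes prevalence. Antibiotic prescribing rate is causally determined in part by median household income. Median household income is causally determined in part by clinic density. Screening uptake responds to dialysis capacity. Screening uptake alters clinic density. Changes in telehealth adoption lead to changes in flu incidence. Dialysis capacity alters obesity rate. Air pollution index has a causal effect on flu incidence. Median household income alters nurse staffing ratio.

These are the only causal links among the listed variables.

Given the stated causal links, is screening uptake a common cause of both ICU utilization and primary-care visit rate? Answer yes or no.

Screening uptake has no stated causal path to primary-care visit rate. A confounder must cause both variables, so screening uptake does not qualify.

no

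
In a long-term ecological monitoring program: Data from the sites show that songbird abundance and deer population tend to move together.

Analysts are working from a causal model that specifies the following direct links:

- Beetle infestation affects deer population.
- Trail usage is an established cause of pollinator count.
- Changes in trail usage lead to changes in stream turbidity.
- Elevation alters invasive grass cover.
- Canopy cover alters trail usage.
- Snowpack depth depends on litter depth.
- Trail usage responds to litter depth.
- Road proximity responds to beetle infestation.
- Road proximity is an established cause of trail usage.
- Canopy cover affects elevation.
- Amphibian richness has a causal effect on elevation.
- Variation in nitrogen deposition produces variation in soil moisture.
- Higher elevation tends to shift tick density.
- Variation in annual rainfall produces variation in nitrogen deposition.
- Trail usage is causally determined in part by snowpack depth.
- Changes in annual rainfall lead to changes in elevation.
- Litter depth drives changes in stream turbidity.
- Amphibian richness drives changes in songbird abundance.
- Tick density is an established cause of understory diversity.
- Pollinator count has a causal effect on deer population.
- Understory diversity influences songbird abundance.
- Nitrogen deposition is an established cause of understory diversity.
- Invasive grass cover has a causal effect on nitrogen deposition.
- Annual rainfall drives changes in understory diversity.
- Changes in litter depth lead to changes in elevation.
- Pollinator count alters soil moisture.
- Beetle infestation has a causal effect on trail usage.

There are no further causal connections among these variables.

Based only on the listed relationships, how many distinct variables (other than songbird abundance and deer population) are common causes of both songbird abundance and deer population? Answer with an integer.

2

The common causes are: canopy cover (to songbird abundance via canopy cover → elevation → tick density → understory diversity → songbird abundance; to deer population via canopy cover → trail usage → pollinator count → deer population); litter depth (to songbird abundance via litter depth → elevation → tick density → understory diversity → songbird abundance; to deer population via litter depth → trail usage → pollinator count → deer population).
Every other variable lacks a causal path to at least one of songbird abundance and deer population.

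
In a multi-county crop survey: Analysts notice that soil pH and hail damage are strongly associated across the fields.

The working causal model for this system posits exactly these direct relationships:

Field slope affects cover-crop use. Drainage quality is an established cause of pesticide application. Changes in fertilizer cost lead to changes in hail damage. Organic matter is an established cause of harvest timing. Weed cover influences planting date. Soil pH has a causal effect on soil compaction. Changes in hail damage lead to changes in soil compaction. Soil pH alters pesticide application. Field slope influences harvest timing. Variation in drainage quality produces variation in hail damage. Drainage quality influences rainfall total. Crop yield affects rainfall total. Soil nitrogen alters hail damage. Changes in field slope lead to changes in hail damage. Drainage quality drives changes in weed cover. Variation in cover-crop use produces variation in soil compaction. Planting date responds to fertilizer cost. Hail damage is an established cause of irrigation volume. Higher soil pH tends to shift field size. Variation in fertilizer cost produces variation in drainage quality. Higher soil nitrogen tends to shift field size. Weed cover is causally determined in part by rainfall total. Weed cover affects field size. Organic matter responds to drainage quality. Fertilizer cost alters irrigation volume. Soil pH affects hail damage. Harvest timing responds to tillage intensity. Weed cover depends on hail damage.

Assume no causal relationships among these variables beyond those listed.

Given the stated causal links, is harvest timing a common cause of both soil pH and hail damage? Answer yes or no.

Harvest timing has no stated causal path to either soil pH or hail damage. A confounder must cause both variables, so harvest timing does not qualify.

no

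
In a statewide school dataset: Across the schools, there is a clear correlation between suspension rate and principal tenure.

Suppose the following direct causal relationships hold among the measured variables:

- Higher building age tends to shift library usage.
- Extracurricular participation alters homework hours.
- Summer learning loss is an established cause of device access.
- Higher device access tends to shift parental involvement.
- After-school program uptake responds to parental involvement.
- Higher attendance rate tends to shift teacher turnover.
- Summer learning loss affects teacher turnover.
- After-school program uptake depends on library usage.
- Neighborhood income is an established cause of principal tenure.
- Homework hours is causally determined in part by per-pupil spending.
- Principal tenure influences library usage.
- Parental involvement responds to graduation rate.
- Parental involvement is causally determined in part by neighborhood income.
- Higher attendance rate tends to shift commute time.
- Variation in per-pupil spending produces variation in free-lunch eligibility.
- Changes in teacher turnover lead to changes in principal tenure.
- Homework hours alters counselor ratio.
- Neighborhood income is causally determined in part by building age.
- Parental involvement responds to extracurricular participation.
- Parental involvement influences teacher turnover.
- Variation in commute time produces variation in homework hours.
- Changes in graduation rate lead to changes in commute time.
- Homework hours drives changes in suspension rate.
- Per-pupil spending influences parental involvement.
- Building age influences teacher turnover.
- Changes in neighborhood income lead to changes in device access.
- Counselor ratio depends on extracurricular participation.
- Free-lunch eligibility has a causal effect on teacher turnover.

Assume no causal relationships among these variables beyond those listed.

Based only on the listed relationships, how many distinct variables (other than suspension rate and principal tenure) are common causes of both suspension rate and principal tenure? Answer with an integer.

The common causes are: attendance rate (to suspension rate via attendance rate → commute time → homework hours → suspension rate; to principal tenure via attendance rate → teacher turnover → principal tenure); extracurricular participation (to suspension rate via extracurricular participation → homework hours → suspension rate; to principal tenure via extracurricular participation → parental involvement → teacher turnover → principal tenure); graduation rate (to suspension rate via graduation rate → commute time → homework hours → suspension rate; to principal tenure via graduation rate → parental involvement → teacher turnover → principal tenure); per-pupil spending (to suspension rate via per-pupil spending → homework hours → suspension rate; to principal tenure via per-pupil spending → parental involvement → teacher turnover → principal tenure).
Every other variable lacks a causal path to at least one of suspension rate and principal tenure.

4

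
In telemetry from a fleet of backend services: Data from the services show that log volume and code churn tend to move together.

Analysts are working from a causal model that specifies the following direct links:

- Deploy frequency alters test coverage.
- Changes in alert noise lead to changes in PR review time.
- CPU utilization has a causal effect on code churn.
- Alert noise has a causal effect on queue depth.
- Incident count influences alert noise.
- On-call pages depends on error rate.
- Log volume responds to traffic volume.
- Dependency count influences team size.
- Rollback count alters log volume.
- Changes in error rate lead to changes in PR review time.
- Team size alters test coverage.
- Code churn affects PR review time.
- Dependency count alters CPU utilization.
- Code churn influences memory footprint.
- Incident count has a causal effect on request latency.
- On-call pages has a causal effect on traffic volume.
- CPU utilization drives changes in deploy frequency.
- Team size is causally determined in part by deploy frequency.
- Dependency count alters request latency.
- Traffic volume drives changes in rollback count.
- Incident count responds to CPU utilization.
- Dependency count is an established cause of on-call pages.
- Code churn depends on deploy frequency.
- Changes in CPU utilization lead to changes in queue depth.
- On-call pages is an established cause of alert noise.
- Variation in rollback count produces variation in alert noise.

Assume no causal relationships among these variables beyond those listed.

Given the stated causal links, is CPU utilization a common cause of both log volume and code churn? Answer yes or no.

CPU utilization has no stated causal path to log volume. A confounder must cause both variables, so CPU utilization does not qualify.

no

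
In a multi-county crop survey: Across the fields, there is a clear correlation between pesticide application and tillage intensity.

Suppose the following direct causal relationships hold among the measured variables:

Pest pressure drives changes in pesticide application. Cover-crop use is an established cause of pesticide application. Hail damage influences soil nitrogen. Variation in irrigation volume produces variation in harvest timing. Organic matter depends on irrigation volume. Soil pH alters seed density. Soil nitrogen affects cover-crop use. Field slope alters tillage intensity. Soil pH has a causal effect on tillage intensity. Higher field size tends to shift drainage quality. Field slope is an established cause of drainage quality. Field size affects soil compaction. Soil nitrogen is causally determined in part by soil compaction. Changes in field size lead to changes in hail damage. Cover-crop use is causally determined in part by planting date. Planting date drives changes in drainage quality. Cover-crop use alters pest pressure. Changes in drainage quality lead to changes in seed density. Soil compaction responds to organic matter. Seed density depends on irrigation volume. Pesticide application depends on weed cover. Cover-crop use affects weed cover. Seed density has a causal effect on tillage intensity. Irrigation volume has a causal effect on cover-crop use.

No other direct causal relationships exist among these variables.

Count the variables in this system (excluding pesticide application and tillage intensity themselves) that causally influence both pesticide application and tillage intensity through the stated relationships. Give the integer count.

The common causes are: field size (to pesticide application via field size → soil compaction → soil nitrogen → cover-crop use → pesticide application; to tillage intensity via field size → drainage quality → seed density → tillage intensity); irrigation volume (to pesticide application via irrigation volume → cover-crop use → pesticide application; to tillage intensity via irrigation volume → seed density → tillage intensity); planting date (to pesticide application via planting date → cover-crop use → pesticide application; to tillage intensity via planting date → drainage quality → seed density → tillage intensity).
Every other variable lacks a causal path to at least one of pesticide application and tillage intensity.

3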